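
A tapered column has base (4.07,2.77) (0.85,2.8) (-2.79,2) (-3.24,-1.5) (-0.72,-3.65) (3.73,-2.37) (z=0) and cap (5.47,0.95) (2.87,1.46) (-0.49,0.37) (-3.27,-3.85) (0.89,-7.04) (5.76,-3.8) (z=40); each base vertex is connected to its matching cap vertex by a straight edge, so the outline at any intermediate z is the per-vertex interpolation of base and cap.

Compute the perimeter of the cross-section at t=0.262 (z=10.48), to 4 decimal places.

Cross-section at t=0.262: each vertex is (1-t)·p0[i] + t·p1[i].
  v1: (1-0.262)·(4.07,2.77) + 0.262·(5.47,0.95) = (4.4368,2.2932)
  v2: (1-0.262)·(0.85,2.8) + 0.262·(2.87,1.46) = (1.3792,2.4489)
  v3: (1-0.262)·(-2.79,2) + 0.262·(-0.49,0.37) = (-2.1874,1.5729)
  v4: (1-0.262)·(-3.24,-1.5) + 0.262·(-3.27,-3.85) = (-3.2479,-2.1157)
  v5: (1-0.262)·(-0.72,-3.65) + 0.262·(0.89,-7.04) = (-0.2982,-4.5382)
  v6: (1-0.262)·(3.73,-2.37) + 0.262·(5.76,-3.8) = (4.2619,-2.7447)
Perimeter = Σ |v_{i+1} − v_i|:
  edge 1→2: √(-3.0576² + 0.1558²) = 3.0615 (running 3.0615)
  edge 2→3: √(-3.5666² + -0.8760²) = 3.6726 (running 6.7342)
  edge 3→4: √(-1.0605² + -3.6886²) = 3.8381 (running 10.5722)
  edge 4→5: √(2.9497² + -2.4225²) = 3.8169 (running 14.3892)
  edge 5→6: √(4.5600² + 1.7935²) = 4.9001 (running 19.2892)
  edge 6→1: √(0.1749² + 5.0378²) = 5.0409 (running 24.3301)
Perimeter = 24.3301

Perimeter at t=0.262: 24.3301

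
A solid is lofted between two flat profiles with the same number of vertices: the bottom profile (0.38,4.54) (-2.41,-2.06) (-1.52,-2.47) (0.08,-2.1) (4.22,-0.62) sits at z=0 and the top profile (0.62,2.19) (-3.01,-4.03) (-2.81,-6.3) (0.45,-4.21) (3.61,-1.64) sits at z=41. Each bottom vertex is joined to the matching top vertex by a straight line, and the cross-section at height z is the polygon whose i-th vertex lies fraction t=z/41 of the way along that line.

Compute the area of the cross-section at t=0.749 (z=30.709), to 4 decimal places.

Cross-section at t=0.749: each vertex is (1-t)·p0[i] + t·p1[i].
  v1: (1-0.749)·(0.38,4.54) + 0.749·(0.62,2.19) = (0.5598,2.7798)
  v2: (1-0.749)·(-2.41,-2.06) + 0.749·(-3.01,-4.03) = (-2.8594,-3.5355)
  v3: (1-0.749)·(-1.52,-2.47) + 0.749·(-2.81,-6.3) = (-2.4862,-5.3387)
  v4: (1-0.749)·(0.08,-2.1) + 0.749·(0.45,-4.21) = (0.3571,-3.6804)
  v5: (1-0.749)·(4.22,-0.62) + 0.749·(3.61,-1.64) = (3.7631,-1.3840)
Shoelace sum Σ(x_i·y_{i+1} − x_{i+1}·y_i):
  i=1: 0.5598·-3.5355 − -2.8594·2.7798 = +5.9697 (running +5.9697)
  i=2: -2.8594·-5.3387 − -2.4862·-3.5355 = +6.4753 (running +12.4450)
  i=3: -2.4862·-3.6804 − 0.3571·-5.3387 = +11.0568 (running +23.5018)
  i=4: 0.3571·-1.3840 − 3.7631·-3.6804 = +13.3555 (running +36.8573)
  i=5: 3.7631·2.7798 − 0.5598·-1.3840 = +11.2356 (running +48.0928)
Area = |Σ|/2 = |48.0928|/2 = 24.0464

Area at t=0.749: 24.0464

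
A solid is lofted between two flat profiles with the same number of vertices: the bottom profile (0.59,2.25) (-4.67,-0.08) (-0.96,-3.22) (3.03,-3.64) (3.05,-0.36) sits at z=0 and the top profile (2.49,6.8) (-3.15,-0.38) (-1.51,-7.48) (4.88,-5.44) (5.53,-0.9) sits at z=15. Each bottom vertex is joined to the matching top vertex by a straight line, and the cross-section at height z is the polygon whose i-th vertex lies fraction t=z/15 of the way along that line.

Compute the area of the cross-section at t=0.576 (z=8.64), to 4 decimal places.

Area at t=0.576: 54.8060

Cross-section at t=0.576: each vertex is (1-t)·p0[i] + t·p1[i].
  v1: (1-0.576)·(0.59,2.25) + 0.576·(2.49,6.8) = (1.6844,4.8708)
  v2: (1-0.576)·(-4.67,-0.08) + 0.576·(-3.15,-0.38) = (-3.7945,-0.2528)
  v3: (1-0.576)·(-0.96,-3.22) + 0.576·(-1.51,-7.48) = (-1.2768,-5.6738)
  v4: (1-0.576)·(3.03,-3.64) + 0.576·(4.88,-5.44) = (4.0956,-4.6768)
  v5: (1-0.576)·(3.05,-0.36) + 0.576·(5.53,-0.9) = (4.4785,-0.6710)
Shoelace sum Σ(x_i·y_{i+1} − x_{i+1}·y_i):
  i=1: 1.6844·-0.2528 − -3.7945·4.8708 = +18.0563 (running +18.0563)
  i=2: -3.7945·-5.6738 − -1.2768·-0.2528 = +21.2062 (running +39.2625)
  i=3: -1.2768·-4.6768 − 4.0956·-5.6738 = +29.2088 (running +68.4713)
  i=4: 4.0956·-0.6710 − 4.4785·-4.6768 = +18.1966 (running +86.6680)
  i=5: 4.4785·4.8708 − 1.6844·-0.6710 = +22.9441 (running +109.6120)
Area = |Σ|/2 = |109.6120|/2 = 54.8060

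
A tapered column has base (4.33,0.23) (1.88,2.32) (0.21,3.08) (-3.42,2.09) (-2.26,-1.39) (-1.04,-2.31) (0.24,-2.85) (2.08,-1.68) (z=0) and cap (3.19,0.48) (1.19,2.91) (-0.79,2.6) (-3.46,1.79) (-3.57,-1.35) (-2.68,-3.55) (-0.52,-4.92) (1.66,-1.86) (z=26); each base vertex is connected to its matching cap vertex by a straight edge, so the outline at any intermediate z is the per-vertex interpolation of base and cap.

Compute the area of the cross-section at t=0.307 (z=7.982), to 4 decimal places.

Cross-section at t=0.307: each vertex is (1-t)·p0[i] + t·p1[i].
  v1: (1-0.307)·(4.33,0.23) + 0.307·(3.19,0.48) = (3.9800,0.3068)
  v2: (1-0.307)·(1.88,2.32) + 0.307·(1.19,2.91) = (1.6682,2.5011)
  v3: (1-0.307)·(0.21,3.08) + 0.307·(-0.79,2.6) = (-0.0970,2.9326)
  v4: (1-0.307)·(-3.42,2.09) + 0.307·(-3.46,1.79) = (-3.4323,1.9979)
  v5: (1-0.307)·(-2.26,-1.39) + 0.307·(-3.57,-1.35) = (-2.6622,-1.3777)
  v6: (1-0.307)·(-1.04,-2.31) + 0.307·(-2.68,-3.55) = (-1.5435,-2.6907)
  v7: (1-0.307)·(0.24,-2.85) + 0.307·(-0.52,-4.92) = (0.0067,-3.4855)
  v8: (1-0.307)·(2.08,-1.68) + 0.307·(1.66,-1.86) = (1.9511,-1.7353)
Shoelace sum Σ(x_i·y_{i+1} − x_{i+1}·y_i):
  i=1: 3.9800·2.5011 − 1.6682·0.3068 = +9.4428 (running +9.4428)
  i=2: 1.6682·2.9326 − -0.0970·2.5011 = +5.1348 (running +14.5776)
  i=3: -0.0970·1.9979 − -3.4323·2.9326 = +9.8718 (running +24.4494)
  i=4: -3.4323·-1.3777 − -2.6622·1.9979 = +10.0475 (running +34.4969)
  i=5: -2.6622·-2.6907 − -1.5435·-1.3777 = +5.0366 (running +39.5335)
  i=6: -1.5435·-3.4855 − 0.0067·-2.6907 = +5.3978 (running +44.9312)
  i=7: 0.0067·-1.7353 − 1.9511·-3.4855 = +6.7888 (running +51.7200)
  i=8: 1.9511·0.3068 − 3.9800·-1.7353 = +7.5049 (running +59.2249)
Area = |Σ|/2 = |59.2249|/2 = 29.6124

Area at t=0.307: 29.6124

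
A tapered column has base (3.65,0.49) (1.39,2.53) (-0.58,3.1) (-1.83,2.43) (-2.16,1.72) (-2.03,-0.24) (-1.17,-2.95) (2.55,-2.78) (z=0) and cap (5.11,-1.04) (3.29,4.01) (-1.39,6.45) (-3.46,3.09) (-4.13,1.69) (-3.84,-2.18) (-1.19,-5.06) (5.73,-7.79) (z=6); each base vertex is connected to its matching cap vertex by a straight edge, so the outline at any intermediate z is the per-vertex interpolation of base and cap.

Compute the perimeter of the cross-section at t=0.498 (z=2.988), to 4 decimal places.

Perimeter at t=0.498: 28.1901

Cross-section at t=0.498: each vertex is (1-t)·p0[i] + t·p1[i].
  v1: (1-0.498)·(3.65,0.49) + 0.498·(5.11,-1.04) = (4.3771,-0.2719)
  v2: (1-0.498)·(1.39,2.53) + 0.498·(3.29,4.01) = (2.3362,3.2670)
  v3: (1-0.498)·(-0.58,3.1) + 0.498·(-1.39,6.45) = (-0.9834,4.7683)
  v4: (1-0.498)·(-1.83,2.43) + 0.498·(-3.46,3.09) = (-2.6417,2.7587)
  v5: (1-0.498)·(-2.16,1.72) + 0.498·(-4.13,1.69) = (-3.1411,1.7051)
  v6: (1-0.498)·(-2.03,-0.24) + 0.498·(-3.84,-2.18) = (-2.9314,-1.2061)
  v7: (1-0.498)·(-1.17,-2.95) + 0.498·(-1.19,-5.06) = (-1.1800,-4.0008)
  v8: (1-0.498)·(2.55,-2.78) + 0.498·(5.73,-7.79) = (4.1336,-5.2750)
Perimeter = Σ |v_{i+1} − v_i|:
  edge 1→2: √(-2.0409² + 3.5390²) = 4.0853 (running 4.0853)
  edge 2→3: √(-3.3196² + 1.5013²) = 3.6433 (running 7.7286)
  edge 3→4: √(-1.6584² + -2.0096²) = 2.6055 (running 10.3341)
  edge 4→5: √(-0.4993² + -1.0536²) = 1.1659 (running 11.5000)
  edge 5→6: √(0.2097² + -2.9112²) = 2.9187 (running 14.4187)
  edge 6→7: √(1.7514² + -2.7947²) = 3.2981 (running 17.7169)
  edge 7→8: √(5.3136² + -1.2742²) = 5.4642 (running 23.1811)
  edge 8→1: √(0.2434² + 5.0030²) = 5.0090 (running 28.1901)
Perimeter = 28.1901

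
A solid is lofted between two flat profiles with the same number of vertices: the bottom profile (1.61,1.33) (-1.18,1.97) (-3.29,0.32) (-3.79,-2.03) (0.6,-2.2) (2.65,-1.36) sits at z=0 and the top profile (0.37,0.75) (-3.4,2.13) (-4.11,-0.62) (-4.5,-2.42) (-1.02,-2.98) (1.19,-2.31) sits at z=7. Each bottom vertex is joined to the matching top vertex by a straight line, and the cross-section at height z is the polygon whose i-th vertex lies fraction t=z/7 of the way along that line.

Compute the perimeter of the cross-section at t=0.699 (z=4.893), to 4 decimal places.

Perimeter at t=0.699: 17.4814

Cross-section at t=0.699: each vertex is (1-t)·p0[i] + t·p1[i].
  v1: (1-0.699)·(1.61,1.33) + 0.699·(0.37,0.75) = (0.7432,0.9246)
  v2: (1-0.699)·(-1.18,1.97) + 0.699·(-3.4,2.13) = (-2.7318,2.0818)
  v3: (1-0.699)·(-3.29,0.32) + 0.699·(-4.11,-0.62) = (-3.8632,-0.3371)
  v4: (1-0.699)·(-3.79,-2.03) + 0.699·(-4.5,-2.42) = (-4.2863,-2.3026)
  v5: (1-0.699)·(0.6,-2.2) + 0.699·(-1.02,-2.98) = (-0.5324,-2.7452)
  v6: (1-0.699)·(2.65,-1.36) + 0.699·(1.19,-2.31) = (1.6295,-2.0240)
Perimeter = Σ |v_{i+1} − v_i|:
  edge 1→2: √(-3.4750² + 1.1573²) = 3.6627 (running 3.6627)
  edge 2→3: √(-1.1314² + -2.4189²) = 2.6704 (running 6.3331)
  edge 3→4: √(-0.4231² + -1.9656²) = 2.0106 (running 8.3436)
  edge 4→5: √(3.7539² + -0.4426²) = 3.7799 (running 12.1236)
  edge 5→6: √(2.1618² + 0.7212²) = 2.2790 (running 14.4025)
  edge 6→1: √(-0.8862² + 2.9486²) = 3.0789 (running 17.4814)
Perimeter = 17.4814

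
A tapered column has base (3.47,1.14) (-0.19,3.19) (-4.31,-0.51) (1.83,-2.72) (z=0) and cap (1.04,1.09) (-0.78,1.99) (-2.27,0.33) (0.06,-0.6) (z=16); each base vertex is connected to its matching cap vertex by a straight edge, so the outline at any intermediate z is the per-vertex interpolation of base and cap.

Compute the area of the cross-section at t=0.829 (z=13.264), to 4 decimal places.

Area at t=0.829: 6.9080

Cross-section at t=0.829: each vertex is (1-t)·p0[i] + t·p1[i].
  v1: (1-0.829)·(3.47,1.14) + 0.829·(1.04,1.09) = (1.4555,1.0986)
  v2: (1-0.829)·(-0.19,3.19) + 0.829·(-0.78,1.99) = (-0.6791,2.1952)
  v3: (1-0.829)·(-4.31,-0.51) + 0.829·(-2.27,0.33) = (-2.6188,0.1864)
  v4: (1-0.829)·(1.83,-2.72) + 0.829·(0.06,-0.6) = (0.3627,-0.9625)
Shoelace sum Σ(x_i·y_{i+1} − x_{i+1}·y_i):
  i=1: 1.4555·2.1952 − -0.6791·1.0986 = +3.9412 (running +3.9412)
  i=2: -0.6791·0.1864 − -2.6188·2.1952 = +5.6223 (running +9.5635)
  i=3: -2.6188·-0.9625 − 0.3627·0.1864 = +2.4531 (running +12.0166)
  i=4: 0.3627·1.0986 − 1.4555·-0.9625 = +1.7994 (running +13.8160)
Area = |Σ|/2 = |13.8160|/2 = 6.9080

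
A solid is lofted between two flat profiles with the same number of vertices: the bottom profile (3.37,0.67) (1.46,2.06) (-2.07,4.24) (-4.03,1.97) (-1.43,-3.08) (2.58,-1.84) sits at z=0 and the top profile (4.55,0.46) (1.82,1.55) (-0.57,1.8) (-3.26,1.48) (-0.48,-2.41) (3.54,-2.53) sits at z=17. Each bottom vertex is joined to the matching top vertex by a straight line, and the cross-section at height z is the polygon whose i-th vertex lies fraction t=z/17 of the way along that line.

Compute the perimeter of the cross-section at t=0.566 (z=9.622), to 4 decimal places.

Perimeter at t=0.566: 20.5256

Cross-section at t=0.566: each vertex is (1-t)·p0[i] + t·p1[i].
  v1: (1-0.566)·(3.37,0.67) + 0.566·(4.55,0.46) = (4.0379,0.5511)
  v2: (1-0.566)·(1.46,2.06) + 0.566·(1.82,1.55) = (1.6638,1.7713)
  v3: (1-0.566)·(-2.07,4.24) + 0.566·(-0.57,1.8) = (-1.2210,2.8590)
  v4: (1-0.566)·(-4.03,1.97) + 0.566·(-3.26,1.48) = (-3.5942,1.6927)
  v5: (1-0.566)·(-1.43,-3.08) + 0.566·(-0.48,-2.41) = (-0.8923,-2.7008)
  v6: (1-0.566)·(2.58,-1.84) + 0.566·(3.54,-2.53) = (3.1234,-2.2305)
Perimeter = Σ |v_{i+1} − v_i|:
  edge 1→2: √(-2.3741² + 1.2202²) = 2.6693 (running 2.6693)
  edge 2→3: √(-2.8848² + 1.0876²) = 3.0830 (running 5.7523)
  edge 3→4: √(-2.3732² + -1.1663²) = 2.6443 (running 8.3966)
  edge 4→5: √(2.7019² + -4.3934²) = 5.1578 (running 13.5544)
  edge 5→6: √(4.0157² + 0.4702²) = 4.0431 (running 17.5975)
  edge 6→1: √(0.9145² + 2.7817²) = 2.9282 (running 20.5256)
Perimeter = 20.5256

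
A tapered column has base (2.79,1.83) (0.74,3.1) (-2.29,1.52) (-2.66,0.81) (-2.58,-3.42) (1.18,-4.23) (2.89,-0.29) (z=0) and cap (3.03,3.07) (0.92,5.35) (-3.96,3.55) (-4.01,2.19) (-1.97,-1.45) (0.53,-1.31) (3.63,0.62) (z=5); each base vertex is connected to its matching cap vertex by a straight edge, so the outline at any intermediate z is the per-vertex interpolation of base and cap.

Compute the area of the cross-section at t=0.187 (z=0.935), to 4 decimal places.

Cross-section at t=0.187: each vertex is (1-t)·p0[i] + t·p1[i].
  v1: (1-0.187)·(2.79,1.83) + 0.187·(3.03,3.07) = (2.8349,2.0619)
  v2: (1-0.187)·(0.74,3.1) + 0.187·(0.92,5.35) = (0.7737,3.5207)
  v3: (1-0.187)·(-2.29,1.52) + 0.187·(-3.96,3.55) = (-2.6023,1.8996)
  v4: (1-0.187)·(-2.66,0.81) + 0.187·(-4.01,2.19) = (-2.9125,1.0681)
  v5: (1-0.187)·(-2.58,-3.42) + 0.187·(-1.97,-1.45) = (-2.4659,-3.0516)
  v6: (1-0.187)·(1.18,-4.23) + 0.187·(0.53,-1.31) = (1.0584,-3.6840)
  v7: (1-0.187)·(2.89,-0.29) + 0.187·(3.63,0.62) = (3.0284,-0.1198)
Shoelace sum Σ(x_i·y_{i+1} − x_{i+1}·y_i):
  i=1: 2.8349·3.5207 − 0.7737·2.0619 = +8.3857 (running +8.3857)
  i=2: 0.7737·1.8996 − -2.6023·3.5207 = +10.6317 (running +19.0174)
  i=3: -2.6023·1.0681 − -2.9125·1.8996 = +2.7531 (running +21.7705)
  i=4: -2.9125·-3.0516 − -2.4659·1.0681 = +11.5214 (running +33.2919)
  i=5: -2.4659·-3.6840 − 1.0584·-3.0516 = +12.3144 (running +45.6063)
  i=6: 1.0584·-0.1198 − 3.0284·-3.6840 = +11.0296 (running +56.6359)
  i=7: 3.0284·2.0619 − 2.8349·-0.1198 = +6.5839 (running +63.2197)
Area = |Σ|/2 = |63.2197|/2 = 31.6099

Area at t=0.187: 31.6099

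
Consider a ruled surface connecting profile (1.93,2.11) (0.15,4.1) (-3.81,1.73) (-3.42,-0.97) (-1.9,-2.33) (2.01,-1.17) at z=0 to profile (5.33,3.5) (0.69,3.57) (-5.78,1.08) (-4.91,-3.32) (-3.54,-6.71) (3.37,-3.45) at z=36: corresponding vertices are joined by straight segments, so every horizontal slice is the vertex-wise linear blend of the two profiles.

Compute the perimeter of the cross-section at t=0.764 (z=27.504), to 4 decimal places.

Perimeter at t=0.764: 30.7251

Cross-section at t=0.764: each vertex is (1-t)·p0[i] + t·p1[i].
  v1: (1-0.764)·(1.93,2.11) + 0.764·(5.33,3.5) = (4.5276,3.1720)
  v2: (1-0.764)·(0.15,4.1) + 0.764·(0.69,3.57) = (0.5626,3.6951)
  v3: (1-0.764)·(-3.81,1.73) + 0.764·(-5.78,1.08) = (-5.3151,1.2334)
  v4: (1-0.764)·(-3.42,-0.97) + 0.764·(-4.91,-3.32) = (-4.5584,-2.7654)
  v5: (1-0.764)·(-1.9,-2.33) + 0.764·(-3.54,-6.71) = (-3.1530,-5.6763)
  v6: (1-0.764)·(2.01,-1.17) + 0.764·(3.37,-3.45) = (3.0490,-2.9119)
Perimeter = Σ |v_{i+1} − v_i|:
  edge 1→2: √(-3.9650² + 0.5231²) = 3.9994 (running 3.9994)
  edge 2→3: √(-5.8776² + -2.4617²) = 6.3723 (running 10.3717)
  edge 3→4: √(0.7567² + -3.9988²) = 4.0698 (running 14.4415)
  edge 4→5: √(1.4054² + -2.9109²) = 3.2324 (running 17.6739)
  edge 5→6: √(6.2020² + 2.7644²) = 6.7902 (running 24.4641)
  edge 6→1: √(1.4786² + 6.0839²) = 6.2610 (running 30.7251)
Perimeter = 30.7251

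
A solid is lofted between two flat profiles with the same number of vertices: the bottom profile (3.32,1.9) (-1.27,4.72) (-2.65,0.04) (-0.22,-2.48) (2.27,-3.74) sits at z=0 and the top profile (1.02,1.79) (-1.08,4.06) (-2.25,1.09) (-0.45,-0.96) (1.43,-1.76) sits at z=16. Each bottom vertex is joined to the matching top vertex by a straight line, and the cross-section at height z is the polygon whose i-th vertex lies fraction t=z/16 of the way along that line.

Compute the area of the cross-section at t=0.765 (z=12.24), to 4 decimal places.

Area at t=0.765: 15.2128

Cross-section at t=0.765: each vertex is (1-t)·p0[i] + t·p1[i].
  v1: (1-0.765)·(3.32,1.9) + 0.765·(1.02,1.79) = (1.5605,1.8158)
  v2: (1-0.765)·(-1.27,4.72) + 0.765·(-1.08,4.06) = (-1.1246,4.2151)
  v3: (1-0.765)·(-2.65,0.04) + 0.765·(-2.25,1.09) = (-2.3440,0.8433)
  v4: (1-0.765)·(-0.22,-2.48) + 0.765·(-0.45,-0.96) = (-0.3960,-1.3172)
  v5: (1-0.765)·(2.27,-3.74) + 0.765·(1.43,-1.76) = (1.6274,-2.2253)
Shoelace sum Σ(x_i·y_{i+1} − x_{i+1}·y_i):
  i=1: 1.5605·4.2151 − -1.1246·1.8158 = +8.6199 (running +8.6199)
  i=2: -1.1246·0.8433 − -2.3440·4.2151 = +8.9318 (running +17.5517)
  i=3: -2.3440·-1.3172 − -0.3960·0.8433 = +3.4214 (running +20.9731)
  i=4: -0.3960·-2.2253 − 1.6274·-1.3172 = +3.0247 (running +23.9978)
  i=5: 1.6274·1.8158 − 1.5605·-2.2253 = +6.4277 (running +30.4255)
Area = |Σ|/2 = |30.4255|/2 = 15.2128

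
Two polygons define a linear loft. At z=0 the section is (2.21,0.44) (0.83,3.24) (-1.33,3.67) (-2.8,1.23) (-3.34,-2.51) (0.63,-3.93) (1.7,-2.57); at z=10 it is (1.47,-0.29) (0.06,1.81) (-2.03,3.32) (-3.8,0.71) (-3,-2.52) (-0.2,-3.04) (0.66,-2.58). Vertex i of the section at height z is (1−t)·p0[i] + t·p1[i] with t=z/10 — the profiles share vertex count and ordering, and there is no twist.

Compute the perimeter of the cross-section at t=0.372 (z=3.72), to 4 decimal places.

Cross-section at t=0.372: each vertex is (1-t)·p0[i] + t·p1[i].
  v1: (1-0.372)·(2.21,0.44) + 0.372·(1.47,-0.29) = (1.9347,0.1684)
  v2: (1-0.372)·(0.83,3.24) + 0.372·(0.06,1.81) = (0.5436,2.7080)
  v3: (1-0.372)·(-1.33,3.67) + 0.372·(-2.03,3.32) = (-1.5904,3.5398)
  v4: (1-0.372)·(-2.8,1.23) + 0.372·(-3.8,0.71) = (-3.1720,1.0366)
  v5: (1-0.372)·(-3.34,-2.51) + 0.372·(-3,-2.52) = (-3.2135,-2.5137)
  v6: (1-0.372)·(0.63,-3.93) + 0.372·(-0.2,-3.04) = (0.3212,-3.5989)
  v7: (1-0.372)·(1.7,-2.57) + 0.372·(0.66,-2.58) = (1.3131,-2.5737)
Perimeter = Σ |v_{i+1} − v_i|:
  edge 1→2: √(-1.3912² + 2.5396²) = 2.8957 (running 2.8957)
  edge 2→3: √(-2.1340² + 0.8318²) = 2.2903 (running 5.1860)
  edge 3→4: √(-1.5816² + -2.5032²) = 2.9610 (running 8.1470)
  edge 4→5: √(-0.0415² + -3.5503²) = 3.5505 (running 11.6975)
  edge 5→6: √(3.5348² + -1.0852²) = 3.6976 (running 15.3951)
  edge 6→7: √(0.9919² + 1.0252²) = 1.4265 (running 16.8216)
  edge 7→1: √(0.6216² + 2.7422²) = 2.8117 (running 19.6334)
Perimeter = 19.6334

Perimeter at t=0.372: 19.6334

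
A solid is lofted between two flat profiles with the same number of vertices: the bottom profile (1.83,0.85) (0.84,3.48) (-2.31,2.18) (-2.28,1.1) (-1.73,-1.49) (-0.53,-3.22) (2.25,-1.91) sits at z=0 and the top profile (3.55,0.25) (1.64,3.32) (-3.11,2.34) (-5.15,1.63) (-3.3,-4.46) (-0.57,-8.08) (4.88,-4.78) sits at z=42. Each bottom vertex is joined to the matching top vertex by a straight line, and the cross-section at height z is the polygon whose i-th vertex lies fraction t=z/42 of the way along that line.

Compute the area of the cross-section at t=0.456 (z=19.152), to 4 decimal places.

Cross-section at t=0.456: each vertex is (1-t)·p0[i] + t·p1[i].
  v1: (1-0.456)·(1.83,0.85) + 0.456·(3.55,0.25) = (2.6143,0.5764)
  v2: (1-0.456)·(0.84,3.48) + 0.456·(1.64,3.32) = (1.2048,3.4070)
  v3: (1-0.456)·(-2.31,2.18) + 0.456·(-3.11,2.34) = (-2.6748,2.2530)
  v4: (1-0.456)·(-2.28,1.1) + 0.456·(-5.15,1.63) = (-3.5887,1.3417)
  v5: (1-0.456)·(-1.73,-1.49) + 0.456·(-3.3,-4.46) = (-2.4459,-2.8443)
  v6: (1-0.456)·(-0.53,-3.22) + 0.456·(-0.57,-8.08) = (-0.5482,-5.4362)
  v7: (1-0.456)·(2.25,-1.91) + 0.456·(4.88,-4.78) = (3.4493,-3.2187)
Shoelace sum Σ(x_i·y_{i+1} − x_{i+1}·y_i):
  i=1: 2.6143·3.4070 − 1.2048·0.5764 = +8.2126 (running +8.2126)
  i=2: 1.2048·2.2530 − -2.6748·3.4070 = +11.8275 (running +20.0402)
  i=3: -2.6748·1.3417 − -3.5887·2.2530 = +4.4965 (running +24.5367)
  i=4: -3.5887·-2.8443 − -2.4459·1.3417 = +13.4891 (running +38.0258)
  i=5: -2.4459·-5.4362 − -0.5482·-2.8443 = +11.7370 (running +49.7628)
  i=6: -0.5482·-3.2187 − 3.4493·-5.4362 = +20.5155 (running +70.2783)
  i=7: 3.4493·0.5764 − 2.6143·-3.2187 = +10.4029 (running +80.6812)
Area = |Σ|/2 = |80.6812|/2 = 40.3406

Area at t=0.456: 40.3406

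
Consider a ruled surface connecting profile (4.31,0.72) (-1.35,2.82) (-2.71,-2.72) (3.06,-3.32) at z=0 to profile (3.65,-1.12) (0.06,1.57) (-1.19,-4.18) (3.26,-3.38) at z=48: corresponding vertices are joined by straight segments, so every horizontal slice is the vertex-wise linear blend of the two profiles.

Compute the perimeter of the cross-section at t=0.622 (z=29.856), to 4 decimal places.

Perimeter at t=0.622: 18.8114

Cross-section at t=0.622: each vertex is (1-t)·p0[i] + t·p1[i].
  v1: (1-0.622)·(4.31,0.72) + 0.622·(3.65,-1.12) = (3.8995,-0.4245)
  v2: (1-0.622)·(-1.35,2.82) + 0.622·(0.06,1.57) = (-0.4730,2.0425)
  v3: (1-0.622)·(-2.71,-2.72) + 0.622·(-1.19,-4.18) = (-1.7646,-3.6281)
  v4: (1-0.622)·(3.06,-3.32) + 0.622·(3.26,-3.38) = (3.1844,-3.3573)
Perimeter = Σ |v_{i+1} − v_i|:
  edge 1→2: √(-4.3725² + 2.4670²) = 5.0204 (running 5.0204)
  edge 2→3: √(-1.2916² + -5.6706²) = 5.8158 (running 10.8362)
  edge 3→4: √(4.9490² + 0.2708²) = 4.9564 (running 15.7926)
  edge 4→1: √(0.7151² + 2.9328²) = 3.0188 (running 18.8114)
Perimeter = 18.8114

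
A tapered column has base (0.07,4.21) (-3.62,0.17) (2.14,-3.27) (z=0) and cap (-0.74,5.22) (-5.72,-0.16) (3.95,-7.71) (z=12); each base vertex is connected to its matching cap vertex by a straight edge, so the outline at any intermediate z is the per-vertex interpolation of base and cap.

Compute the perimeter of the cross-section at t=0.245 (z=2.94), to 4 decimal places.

Cross-section at t=0.245: each vertex is (1-t)·p0[i] + t·p1[i].
  v1: (1-0.245)·(0.07,4.21) + 0.245·(-0.74,5.22) = (-0.1284,4.4574)
  v2: (1-0.245)·(-3.62,0.17) + 0.245·(-5.72,-0.16) = (-4.1345,0.0892)
  v3: (1-0.245)·(2.14,-3.27) + 0.245·(3.95,-7.71) = (2.5835,-4.3578)
Perimeter = Σ |v_{i+1} − v_i|:
  edge 1→2: √(-4.0061² + -4.3683²) = 5.9271 (running 5.9271)
  edge 2→3: √(6.7180² + -4.4470²) = 8.0564 (running 13.9835)
  edge 3→1: √(-2.7119² + 8.8152²) = 9.2230 (running 23.2065)
Perimeter = 23.2065

Perimeter at t=0.245: 23.2065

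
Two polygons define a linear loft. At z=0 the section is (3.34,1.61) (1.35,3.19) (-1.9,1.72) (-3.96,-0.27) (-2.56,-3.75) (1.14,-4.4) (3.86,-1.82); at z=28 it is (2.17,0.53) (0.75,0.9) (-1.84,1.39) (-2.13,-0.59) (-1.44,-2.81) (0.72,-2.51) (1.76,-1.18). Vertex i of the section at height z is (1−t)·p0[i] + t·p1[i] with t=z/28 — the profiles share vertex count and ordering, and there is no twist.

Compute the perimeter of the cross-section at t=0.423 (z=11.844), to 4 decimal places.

Cross-section at t=0.423: each vertex is (1-t)·p0[i] + t·p1[i].
  v1: (1-0.423)·(3.34,1.61) + 0.423·(2.17,0.53) = (2.8451,1.1532)
  v2: (1-0.423)·(1.35,3.19) + 0.423·(0.75,0.9) = (1.0962,2.2213)
  v3: (1-0.423)·(-1.9,1.72) + 0.423·(-1.84,1.39) = (-1.8746,1.5804)
  v4: (1-0.423)·(-3.96,-0.27) + 0.423·(-2.13,-0.59) = (-3.1859,-0.4054)
  v5: (1-0.423)·(-2.56,-3.75) + 0.423·(-1.44,-2.81) = (-2.0862,-3.3524)
  v6: (1-0.423)·(1.14,-4.4) + 0.423·(0.72,-2.51) = (0.9623,-3.6005)
  v7: (1-0.423)·(3.86,-1.82) + 0.423·(1.76,-1.18) = (2.9717,-1.5493)
Perimeter = Σ |v_{i+1} − v_i|:
  edge 1→2: √(-1.7489² + 1.0682²) = 2.0493 (running 2.0493)
  edge 2→3: √(-2.9708² + -0.6409²) = 3.0392 (running 5.0885)
  edge 3→4: √(-1.3113² + -1.9858²) = 2.3797 (running 7.4681)
  edge 4→5: √(1.0997² + -2.9470²) = 3.1455 (running 10.6136)
  edge 5→6: √(3.0486² + -0.2481²) = 3.0587 (running 13.6723)
  edge 6→7: √(2.0094² + 2.0513²) = 2.8714 (running 16.5437)
  edge 7→1: √(-0.1266² + 2.7024²) = 2.7054 (running 19.2491)
Perimeter = 19.2491

Perimeter at t=0.423: 19.2491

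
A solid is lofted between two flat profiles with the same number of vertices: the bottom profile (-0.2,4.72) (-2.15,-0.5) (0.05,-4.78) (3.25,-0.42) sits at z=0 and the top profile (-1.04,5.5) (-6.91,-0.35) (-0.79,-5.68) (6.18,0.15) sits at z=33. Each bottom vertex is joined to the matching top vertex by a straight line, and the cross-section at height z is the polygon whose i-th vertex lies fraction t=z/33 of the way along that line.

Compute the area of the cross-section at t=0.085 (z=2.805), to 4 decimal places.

Area at t=0.085: 29.2015

Cross-section at t=0.085: each vertex is (1-t)·p0[i] + t·p1[i].
  v1: (1-0.085)·(-0.2,4.72) + 0.085·(-1.04,5.5) = (-0.2714,4.7863)
  v2: (1-0.085)·(-2.15,-0.5) + 0.085·(-6.91,-0.35) = (-2.5546,-0.4873)
  v3: (1-0.085)·(0.05,-4.78) + 0.085·(-0.79,-5.68) = (-0.0214,-4.8565)
  v4: (1-0.085)·(3.25,-0.42) + 0.085·(6.18,0.15) = (3.4990,-0.3715)
Shoelace sum Σ(x_i·y_{i+1} − x_{i+1}·y_i):
  i=1: -0.2714·-0.4873 − -2.5546·4.7863 = +12.3593 (running +12.3593)
  i=2: -2.5546·-4.8565 − -0.0214·-0.4873 = +12.3960 (running +24.7553)
  i=3: -0.0214·-0.3715 − 3.4990·-4.8565 = +17.0011 (running +41.7564)
  i=4: 3.4990·4.7863 − -0.2714·-0.3715 = +16.6467 (running +58.4031)
Area = |Σ|/2 = |58.4031|/2 = 29.2015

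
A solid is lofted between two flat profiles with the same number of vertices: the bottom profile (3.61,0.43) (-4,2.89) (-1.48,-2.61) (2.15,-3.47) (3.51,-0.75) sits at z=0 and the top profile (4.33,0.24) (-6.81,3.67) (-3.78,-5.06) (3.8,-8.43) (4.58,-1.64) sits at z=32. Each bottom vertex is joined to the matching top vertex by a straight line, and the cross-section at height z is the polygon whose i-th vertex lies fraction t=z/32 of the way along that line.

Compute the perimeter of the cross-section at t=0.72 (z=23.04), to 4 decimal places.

Perimeter at t=0.72: 33.3940

Cross-section at t=0.72: each vertex is (1-t)·p0[i] + t·p1[i].
  v1: (1-0.72)·(3.61,0.43) + 0.72·(4.33,0.24) = (4.1284,0.2932)
  v2: (1-0.72)·(-4,2.89) + 0.72·(-6.81,3.67) = (-6.0232,3.4516)
  v3: (1-0.72)·(-1.48,-2.61) + 0.72·(-3.78,-5.06) = (-3.1360,-4.3740)
  v4: (1-0.72)·(2.15,-3.47) + 0.72·(3.8,-8.43) = (3.3380,-7.0412)
  v5: (1-0.72)·(3.51,-0.75) + 0.72·(4.58,-1.64) = (4.2804,-1.3908)
Perimeter = Σ |v_{i+1} − v_i|:
  edge 1→2: √(-10.1516² + 3.1584²) = 10.6316 (running 10.6316)
  edge 2→3: √(2.8872² + -7.8256²) = 8.3412 (running 18.9728)
  edge 3→4: √(6.4740² + -2.6672²) = 7.0019 (running 25.9747)
  edge 4→5: √(0.9424² + 5.6504²) = 5.7284 (running 31.7032)
  edge 5→1: √(-0.1520² + 1.6840²) = 1.6908 (running 33.3940)
Perimeter = 33.3940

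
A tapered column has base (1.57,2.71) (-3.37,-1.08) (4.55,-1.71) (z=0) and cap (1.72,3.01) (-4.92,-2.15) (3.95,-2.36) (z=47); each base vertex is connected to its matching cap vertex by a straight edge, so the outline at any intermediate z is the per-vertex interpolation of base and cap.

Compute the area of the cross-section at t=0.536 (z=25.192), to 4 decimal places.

Area at t=0.536: 20.2527

Cross-section at t=0.536: each vertex is (1-t)·p0[i] + t·p1[i].
  v1: (1-0.536)·(1.57,2.71) + 0.536·(1.72,3.01) = (1.6504,2.8708)
  v2: (1-0.536)·(-3.37,-1.08) + 0.536·(-4.92,-2.15) = (-4.2008,-1.6535)
  v3: (1-0.536)·(4.55,-1.71) + 0.536·(3.95,-2.36) = (4.2284,-2.0584)
Shoelace sum Σ(x_i·y_{i+1} − x_{i+1}·y_i):
  i=1: 1.6504·-1.6535 − -4.2008·2.8708 = +9.3307 (running +9.3307)
  i=2: -4.2008·-2.0584 − 4.2284·-1.6535 = +15.6387 (running +24.9694)
  i=3: 4.2284·2.8708 − 1.6504·-2.0584 = +15.5361 (running +40.5054)
Area = |Σ|/2 = |40.5054|/2 = 20.2527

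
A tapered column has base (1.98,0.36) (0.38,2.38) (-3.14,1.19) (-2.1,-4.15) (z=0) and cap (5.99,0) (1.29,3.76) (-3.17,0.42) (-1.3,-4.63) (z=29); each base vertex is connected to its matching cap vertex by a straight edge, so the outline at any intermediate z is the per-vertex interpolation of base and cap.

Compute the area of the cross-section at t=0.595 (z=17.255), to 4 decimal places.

Cross-section at t=0.595: each vertex is (1-t)·p0[i] + t·p1[i].
  v1: (1-0.595)·(1.98,0.36) + 0.595·(5.99,0) = (4.3659,0.1458)
  v2: (1-0.595)·(0.38,2.38) + 0.595·(1.29,3.76) = (0.9214,3.2011)
  v3: (1-0.595)·(-3.14,1.19) + 0.595·(-3.17,0.42) = (-3.1578,0.7319)
  v4: (1-0.595)·(-2.1,-4.15) + 0.595·(-1.3,-4.63) = (-1.6240,-4.4356)
Shoelace sum Σ(x_i·y_{i+1} − x_{i+1}·y_i):
  i=1: 4.3659·3.2011 − 0.9214·0.1458 = +13.8415 (running +13.8415)
  i=2: 0.9214·0.7319 − -3.1578·3.2011 = +10.7830 (running +24.6245)
  i=3: -3.1578·-4.4356 − -1.6240·0.7319 = +15.1955 (running +39.8199)
  i=4: -1.6240·0.1458 − 4.3659·-4.4356 = +19.1288 (running +58.9488)
Area = |Σ|/2 = |58.9488|/2 = 29.4744

Area at t=0.595: 29.4744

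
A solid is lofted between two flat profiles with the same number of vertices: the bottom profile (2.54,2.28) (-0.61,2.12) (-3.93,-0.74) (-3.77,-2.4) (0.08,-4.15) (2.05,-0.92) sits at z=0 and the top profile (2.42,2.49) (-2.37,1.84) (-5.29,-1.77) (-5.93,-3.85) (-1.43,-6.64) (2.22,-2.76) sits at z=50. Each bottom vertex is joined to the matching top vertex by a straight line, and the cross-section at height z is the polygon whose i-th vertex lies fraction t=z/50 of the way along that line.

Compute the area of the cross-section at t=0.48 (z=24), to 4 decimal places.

Area at t=0.48: 36.6738

Cross-section at t=0.48: each vertex is (1-t)·p0[i] + t·p1[i].
  v1: (1-0.48)·(2.54,2.28) + 0.48·(2.42,2.49) = (2.4824,2.3808)
  v2: (1-0.48)·(-0.61,2.12) + 0.48·(-2.37,1.84) = (-1.4548,1.9856)
  v3: (1-0.48)·(-3.93,-0.74) + 0.48·(-5.29,-1.77) = (-4.5828,-1.2344)
  v4: (1-0.48)·(-3.77,-2.4) + 0.48·(-5.93,-3.85) = (-4.8068,-3.0960)
  v5: (1-0.48)·(0.08,-4.15) + 0.48·(-1.43,-6.64) = (-0.6448,-5.3452)
  v6: (1-0.48)·(2.05,-0.92) + 0.48·(2.22,-2.76) = (2.1316,-1.8032)
Shoelace sum Σ(x_i·y_{i+1} − x_{i+1}·y_i):
  i=1: 2.4824·1.9856 − -1.4548·2.3808 = +8.3926 (running +8.3926)
  i=2: -1.4548·-1.2344 − -4.5828·1.9856 = +10.8954 (running +19.2881)
  i=3: -4.5828·-3.0960 − -4.8068·-1.2344 = +8.2548 (running +27.5429)
  i=4: -4.8068·-5.3452 − -0.6448·-3.0960 = +23.6970 (running +51.2399)
  i=5: -0.6448·-1.8032 − 2.1316·-5.3452 = +12.5565 (running +63.7964)
  i=6: 2.1316·2.3808 − 2.4824·-1.8032 = +9.5512 (running +73.3476)
Area = |Σ|/2 = |73.3476|/2 = 36.6738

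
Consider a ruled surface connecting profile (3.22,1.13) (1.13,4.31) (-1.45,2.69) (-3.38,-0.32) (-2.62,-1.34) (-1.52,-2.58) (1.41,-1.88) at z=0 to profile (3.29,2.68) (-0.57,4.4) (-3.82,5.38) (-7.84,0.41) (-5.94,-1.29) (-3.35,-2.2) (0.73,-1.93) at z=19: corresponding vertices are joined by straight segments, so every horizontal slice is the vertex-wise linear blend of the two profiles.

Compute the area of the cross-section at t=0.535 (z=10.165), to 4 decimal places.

Cross-section at t=0.535: each vertex is (1-t)·p0[i] + t·p1[i].
  v1: (1-0.535)·(3.22,1.13) + 0.535·(3.29,2.68) = (3.2575,1.9592)
  v2: (1-0.535)·(1.13,4.31) + 0.535·(-0.57,4.4) = (0.2205,4.3582)
  v3: (1-0.535)·(-1.45,2.69) + 0.535·(-3.82,5.38) = (-2.7179,4.1292)
  v4: (1-0.535)·(-3.38,-0.32) + 0.535·(-7.84,0.41) = (-5.7661,0.0706)
  v5: (1-0.535)·(-2.62,-1.34) + 0.535·(-5.94,-1.29) = (-4.3962,-1.3133)
  v6: (1-0.535)·(-1.52,-2.58) + 0.535·(-3.35,-2.2) = (-2.4990,-2.3767)
  v7: (1-0.535)·(1.41,-1.88) + 0.535·(0.73,-1.93) = (1.0462,-1.9067)
Shoelace sum Σ(x_i·y_{i+1} − x_{i+1}·y_i):
  i=1: 3.2575·4.3582 − 0.2205·1.9592 = +13.7644 (running +13.7644)
  i=2: 0.2205·4.1292 − -2.7179·4.3582 = +12.7557 (running +26.5202)
  i=3: -2.7179·0.0706 − -5.7661·4.1292 = +23.6173 (running +50.1375)
  i=4: -5.7661·-1.3133 − -4.3962·0.0706 = +7.8825 (running +58.0200)
  i=5: -4.3962·-2.3767 − -2.4990·-1.3133 = +7.1666 (running +65.1865)
  i=6: -2.4990·-1.9067 − 1.0462·-2.3767 = +7.2516 (running +72.4381)
  i=7: 1.0462·1.9592 − 3.2575·-1.9067 = +8.2609 (running +80.6990)
Area = |Σ|/2 = |80.6990|/2 = 40.3495

Area at t=0.535: 40.3495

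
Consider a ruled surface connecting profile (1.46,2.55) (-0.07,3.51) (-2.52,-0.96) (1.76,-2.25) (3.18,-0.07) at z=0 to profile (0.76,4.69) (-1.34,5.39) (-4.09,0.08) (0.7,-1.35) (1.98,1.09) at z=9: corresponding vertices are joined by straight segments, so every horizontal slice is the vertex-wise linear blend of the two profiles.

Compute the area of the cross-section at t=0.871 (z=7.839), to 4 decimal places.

Area at t=0.871: 23.9638

Cross-section at t=0.871: each vertex is (1-t)·p0[i] + t·p1[i].
  v1: (1-0.871)·(1.46,2.55) + 0.871·(0.76,4.69) = (0.8503,4.4139)
  v2: (1-0.871)·(-0.07,3.51) + 0.871·(-1.34,5.39) = (-1.1762,5.1475)
  v3: (1-0.871)·(-2.52,-0.96) + 0.871·(-4.09,0.08) = (-3.8875,-0.0542)
  v4: (1-0.871)·(1.76,-2.25) + 0.871·(0.7,-1.35) = (0.8367,-1.4661)
  v5: (1-0.871)·(3.18,-0.07) + 0.871·(1.98,1.09) = (2.1348,0.9404)
Shoelace sum Σ(x_i·y_{i+1} − x_{i+1}·y_i):
  i=1: 0.8503·5.1475 − -1.1762·4.4139 = +9.5684 (running +9.5684)
  i=2: -1.1762·-0.0542 − -3.8875·5.1475 = +20.0744 (running +29.6428)
  i=3: -3.8875·-1.4661 − 0.8367·-0.0542 = +5.7447 (running +35.3876)
  i=4: 0.8367·0.9404 − 2.1348·-1.4661 = +3.9167 (running +39.3042)
  i=5: 2.1348·4.4139 − 0.8503·0.9404 = +8.6233 (running +47.9275)
Area = |Σ|/2 = |47.9275|/2 = 23.9638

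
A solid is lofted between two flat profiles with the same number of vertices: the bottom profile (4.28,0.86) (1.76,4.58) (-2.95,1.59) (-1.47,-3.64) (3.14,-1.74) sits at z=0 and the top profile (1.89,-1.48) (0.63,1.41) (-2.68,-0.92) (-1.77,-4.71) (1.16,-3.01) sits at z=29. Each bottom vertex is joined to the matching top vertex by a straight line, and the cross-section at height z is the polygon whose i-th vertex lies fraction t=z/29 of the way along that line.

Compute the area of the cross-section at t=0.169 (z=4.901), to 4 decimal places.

Area at t=0.169: 31.9815

Cross-section at t=0.169: each vertex is (1-t)·p0[i] + t·p1[i].
  v1: (1-0.169)·(4.28,0.86) + 0.169·(1.89,-1.48) = (3.8761,0.4645)
  v2: (1-0.169)·(1.76,4.58) + 0.169·(0.63,1.41) = (1.5690,4.0443)
  v3: (1-0.169)·(-2.95,1.59) + 0.169·(-2.68,-0.92) = (-2.9044,1.1658)
  v4: (1-0.169)·(-1.47,-3.64) + 0.169·(-1.77,-4.71) = (-1.5207,-3.8208)
  v5: (1-0.169)·(3.14,-1.74) + 0.169·(1.16,-3.01) = (2.8054,-1.9546)
Shoelace sum Σ(x_i·y_{i+1} − x_{i+1}·y_i):
  i=1: 3.8761·4.0443 − 1.5690·0.4645 = +14.9471 (running +14.9471)
  i=2: 1.5690·1.1658 − -2.9044·4.0443 = +13.5752 (running +28.5223)
  i=3: -2.9044·-3.8208 − -1.5207·1.1658 = +12.8700 (running +41.3923)
  i=4: -1.5207·-1.9546 − 2.8054·-3.8208 = +13.6913 (running +55.0836)
  i=5: 2.8054·0.4645 − 3.8761·-1.9546 = +8.8795 (running +63.9631)
Area = |Σ|/2 = |63.9631|/2 = 31.9815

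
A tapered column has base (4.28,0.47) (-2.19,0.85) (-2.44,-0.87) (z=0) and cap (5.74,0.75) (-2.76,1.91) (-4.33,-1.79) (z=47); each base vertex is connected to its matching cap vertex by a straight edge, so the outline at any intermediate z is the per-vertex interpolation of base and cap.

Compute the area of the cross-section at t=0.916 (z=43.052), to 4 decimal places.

Area at t=0.916: 15.5153

Cross-section at t=0.916: each vertex is (1-t)·p0[i] + t·p1[i].
  v1: (1-0.916)·(4.28,0.47) + 0.916·(5.74,0.75) = (5.6174,0.7265)
  v2: (1-0.916)·(-2.19,0.85) + 0.916·(-2.76,1.91) = (-2.7121,1.8210)
  v3: (1-0.916)·(-2.44,-0.87) + 0.916·(-4.33,-1.79) = (-4.1712,-1.7127)
Shoelace sum Σ(x_i·y_{i+1} − x_{i+1}·y_i):
  i=1: 5.6174·1.8210 − -2.7121·0.7265 = +12.1993 (running +12.1993)
  i=2: -2.7121·-1.7127 − -4.1712·1.8210 = +12.2408 (running +24.4401)
  i=3: -4.1712·0.7265 − 5.6174·-1.7127 = +6.5906 (running +31.0307)
Area = |Σ|/2 = |31.0307|/2 = 15.5153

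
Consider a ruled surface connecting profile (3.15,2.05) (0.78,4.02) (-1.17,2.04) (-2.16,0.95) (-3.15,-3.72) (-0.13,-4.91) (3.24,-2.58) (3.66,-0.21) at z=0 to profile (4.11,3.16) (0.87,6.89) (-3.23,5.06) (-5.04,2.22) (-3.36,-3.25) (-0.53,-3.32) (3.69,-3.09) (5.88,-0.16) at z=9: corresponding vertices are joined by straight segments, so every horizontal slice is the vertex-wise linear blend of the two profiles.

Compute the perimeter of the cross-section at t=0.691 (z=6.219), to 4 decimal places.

Cross-section at t=0.691: each vertex is (1-t)·p0[i] + t·p1[i].
  v1: (1-0.691)·(3.15,2.05) + 0.691·(4.11,3.16) = (3.8134,2.8170)
  v2: (1-0.691)·(0.78,4.02) + 0.691·(0.87,6.89) = (0.8422,6.0032)
  v3: (1-0.691)·(-1.17,2.04) + 0.691·(-3.23,5.06) = (-2.5935,4.1268)
  v4: (1-0.691)·(-2.16,0.95) + 0.691·(-5.04,2.22) = (-4.1501,1.8276)
  v5: (1-0.691)·(-3.15,-3.72) + 0.691·(-3.36,-3.25) = (-3.2951,-3.3952)
  v6: (1-0.691)·(-0.13,-4.91) + 0.691·(-0.53,-3.32) = (-0.4064,-3.8113)
  v7: (1-0.691)·(3.24,-2.58) + 0.691·(3.69,-3.09) = (3.5510,-2.9324)
  v8: (1-0.691)·(3.66,-0.21) + 0.691·(5.88,-0.16) = (5.1940,-0.1754)
Perimeter = Σ |v_{i+1} − v_i|:
  edge 1→2: √(-2.9712² + 3.1862²) = 4.3565 (running 4.3565)
  edge 2→3: √(-3.4356² + -1.8764²) = 3.9146 (running 8.2712)
  edge 3→4: √(-1.5566² + -2.2992²) = 2.7766 (running 11.0478)
  edge 4→5: √(0.8550² + -5.2228²) = 5.2923 (running 16.3401)
  edge 5→6: √(2.8887² + -0.4161²) = 2.9185 (running 19.2586)
  edge 6→7: √(3.9574² + 0.8789²) = 4.0538 (running 23.3124)
  edge 7→8: √(1.6431² + 2.7570²) = 3.2094 (running 26.5219)
  edge 8→1: √(-1.3807² + 2.9925²) = 3.2956 (running 29.8175)
Perimeter = 29.8175

Perimeter at t=0.691: 29.8175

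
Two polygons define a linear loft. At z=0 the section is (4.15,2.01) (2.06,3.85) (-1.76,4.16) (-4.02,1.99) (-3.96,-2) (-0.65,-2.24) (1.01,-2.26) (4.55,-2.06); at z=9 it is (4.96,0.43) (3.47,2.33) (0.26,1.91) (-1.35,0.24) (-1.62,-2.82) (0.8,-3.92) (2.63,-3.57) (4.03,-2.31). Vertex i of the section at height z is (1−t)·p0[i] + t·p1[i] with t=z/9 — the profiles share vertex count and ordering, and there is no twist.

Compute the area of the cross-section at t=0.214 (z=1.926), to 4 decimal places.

Area at t=0.214: 42.9495

Cross-section at t=0.214: each vertex is (1-t)·p0[i] + t·p1[i].
  v1: (1-0.214)·(4.15,2.01) + 0.214·(4.96,0.43) = (4.3233,1.6719)
  v2: (1-0.214)·(2.06,3.85) + 0.214·(3.47,2.33) = (2.3617,3.5247)
  v3: (1-0.214)·(-1.76,4.16) + 0.214·(0.26,1.91) = (-1.3277,3.6785)
  v4: (1-0.214)·(-4.02,1.99) + 0.214·(-1.35,0.24) = (-3.4486,1.6155)
  v5: (1-0.214)·(-3.96,-2) + 0.214·(-1.62,-2.82) = (-3.4592,-2.1755)
  v6: (1-0.214)·(-0.65,-2.24) + 0.214·(0.8,-3.92) = (-0.3397,-2.5995)
  v7: (1-0.214)·(1.01,-2.26) + 0.214·(2.63,-3.57) = (1.3567,-2.5403)
  v8: (1-0.214)·(4.55,-2.06) + 0.214·(4.03,-2.31) = (4.4387,-2.1135)
Shoelace sum Σ(x_i·y_{i+1} − x_{i+1}·y_i):
  i=1: 4.3233·3.5247 − 2.3617·1.6719 = +11.2900 (running +11.2900)
  i=2: 2.3617·3.6785 − -1.3277·3.5247 = +13.3675 (running +24.6575)
  i=3: -1.3277·1.6155 − -3.4486·3.6785 = +10.5408 (running +35.1983)
  i=4: -3.4486·-2.1755 − -3.4592·1.6155 = +13.0908 (running +48.2891)
  i=5: -3.4592·-2.5995 − -0.3397·-2.1755 = +8.2534 (running +56.5425)
  i=6: -0.3397·-2.5403 − 1.3567·-2.5995 = +4.3897 (running +60.9322)
  i=7: 1.3567·-2.1135 − 4.4387·-2.5403 = +8.4085 (running +69.3407)
  i=8: 4.4387·1.6719 − 4.3233·-2.1135 = +16.5584 (running +85.8991)
Area = |Σ|/2 = |85.8991|/2 = 42.9495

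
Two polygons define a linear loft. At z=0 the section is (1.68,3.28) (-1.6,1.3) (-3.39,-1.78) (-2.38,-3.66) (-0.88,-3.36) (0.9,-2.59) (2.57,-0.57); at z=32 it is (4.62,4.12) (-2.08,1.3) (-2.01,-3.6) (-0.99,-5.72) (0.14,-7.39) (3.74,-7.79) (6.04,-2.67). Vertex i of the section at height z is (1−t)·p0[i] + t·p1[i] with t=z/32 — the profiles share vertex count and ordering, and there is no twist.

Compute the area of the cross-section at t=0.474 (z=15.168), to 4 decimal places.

Area at t=0.474: 43.2086

Cross-section at t=0.474: each vertex is (1-t)·p0[i] + t·p1[i].
  v1: (1-0.474)·(1.68,3.28) + 0.474·(4.62,4.12) = (3.0736,3.6782)
  v2: (1-0.474)·(-1.6,1.3) + 0.474·(-2.08,1.3) = (-1.8275,1.3000)
  v3: (1-0.474)·(-3.39,-1.78) + 0.474·(-2.01,-3.6) = (-2.7359,-2.6427)
  v4: (1-0.474)·(-2.38,-3.66) + 0.474·(-0.99,-5.72) = (-1.7211,-4.6364)
  v5: (1-0.474)·(-0.88,-3.36) + 0.474·(0.14,-7.39) = (-0.3965,-5.2702)
  v6: (1-0.474)·(0.9,-2.59) + 0.474·(3.74,-7.79) = (2.2462,-5.0548)
  v7: (1-0.474)·(2.57,-0.57) + 0.474·(6.04,-2.67) = (4.2148,-1.5654)
Shoelace sum Σ(x_i·y_{i+1} − x_{i+1}·y_i):
  i=1: 3.0736·1.3000 − -1.8275·3.6782 = +10.7175 (running +10.7175)
  i=2: -1.8275·-2.6427 − -2.7359·1.3000 = +8.3862 (running +19.1037)
  i=3: -2.7359·-4.6364 − -1.7211·-2.6427 = +8.1363 (running +27.2401)
  i=4: -1.7211·-5.2702 − -0.3965·-4.6364 = +7.2323 (running +34.4724)
  i=5: -0.3965·-5.0548 − 2.2462·-5.2702 = +13.8421 (running +48.3145)
  i=6: 2.2462·-1.5654 − 4.2148·-5.0548 = +17.7887 (running +66.1032)
  i=7: 4.2148·3.6782 − 3.0736·-1.5654 = +20.3140 (running +86.4172)
Area = |Σ|/2 = |86.4172|/2 = 43.2086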